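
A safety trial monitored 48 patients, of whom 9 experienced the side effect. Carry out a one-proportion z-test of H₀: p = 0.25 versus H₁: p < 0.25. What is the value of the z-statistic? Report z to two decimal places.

z = -1.00

Sample proportion p̂ = 9/48 = 0.18750.
Null standard error: √(0.25·0.75/48) = √0.003906250 = 0.062500.
z = (0.18750 − 0.25)/0.062500 = -0.06250/0.062500 = -1.00.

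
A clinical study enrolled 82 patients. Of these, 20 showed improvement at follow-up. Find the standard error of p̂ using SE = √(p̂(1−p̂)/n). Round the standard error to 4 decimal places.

Sample proportion p̂ = 20/82 = 0.24390.
p̂(1−p̂) = 0.24390·0.75610 = 0.184413.
Dividing by n and taking the root: √0.002248939 = 0.0474.

SE = 0.0474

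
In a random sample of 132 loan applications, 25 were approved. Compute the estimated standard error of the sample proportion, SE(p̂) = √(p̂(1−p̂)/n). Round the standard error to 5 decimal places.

SE = 0.03410

With x = 25 successes in n = 132, p̂ = 0.18939.
p̂(1−p̂) = 0.153521.
SE = √(0.153521/132) = 0.03410.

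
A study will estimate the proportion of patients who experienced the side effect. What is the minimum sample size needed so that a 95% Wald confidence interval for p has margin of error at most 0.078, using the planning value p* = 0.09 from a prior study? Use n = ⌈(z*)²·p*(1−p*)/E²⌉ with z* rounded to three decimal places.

The 95% critical value is z* = 1.960.
p*(1−p*) = 0.0819.
(z*)²·p*(1−p*)/E² = 3.841600·0.0819/0.006084 = 51.714.
⌈51.714⌉ = 52.

n = 52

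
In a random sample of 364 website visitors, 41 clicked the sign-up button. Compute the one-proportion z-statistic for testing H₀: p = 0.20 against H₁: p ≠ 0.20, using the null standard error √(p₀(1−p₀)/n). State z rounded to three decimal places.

z = -4.167

p̂ = 41/364 = 0.11264.
Under H₀, SE = √(p₀(1−p₀)/n) = √(0.20·0.80/364) = √0.000439560 = 0.020966.
z = (0.11264 − 0.20)/0.020966 = -0.08736/0.020966 = -4.167.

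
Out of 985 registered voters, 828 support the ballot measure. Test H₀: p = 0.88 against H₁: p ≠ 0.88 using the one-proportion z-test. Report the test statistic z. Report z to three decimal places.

The sample proportion is 828/985 = 0.84061.
SE₀ = √(0.88·0.12/985) = 0.010354.
Test statistic: z = -0.03939/0.010354 = -3.804.

z = -3.804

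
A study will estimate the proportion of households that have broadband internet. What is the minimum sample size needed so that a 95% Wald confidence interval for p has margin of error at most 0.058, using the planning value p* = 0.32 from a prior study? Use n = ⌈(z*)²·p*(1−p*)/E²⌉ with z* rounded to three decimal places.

For 95% confidence, z* = 1.960.
p*(1−p*) = 0.32·0.68 = 0.2176.
Required n before rounding: 3.841600 × 0.2176 / 0.058² = 248.494.
Rounding up, n = 249.

n = 249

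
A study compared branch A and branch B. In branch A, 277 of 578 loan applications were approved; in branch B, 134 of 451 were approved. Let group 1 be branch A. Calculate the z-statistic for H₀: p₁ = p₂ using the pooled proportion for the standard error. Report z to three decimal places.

z = 5.918

Sample proportions: p̂₁ = 277/578 = 0.47924 and p̂₂ = 134/451 = 0.29712.
Pooling: p̂ = 411/1029 = 0.39942.
Pooled SE = √[0.2398830·0.00394740] ≈ 0.030772.
z = (p̂₁ − p̂₂)/SE = (0.47924 − 0.29712)/0.030772 = 0.18212/0.030772 = 5.918.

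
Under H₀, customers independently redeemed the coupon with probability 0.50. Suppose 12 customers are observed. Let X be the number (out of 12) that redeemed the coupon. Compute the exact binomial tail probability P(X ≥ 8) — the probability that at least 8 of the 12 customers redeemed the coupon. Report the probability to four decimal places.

P = 0.1938

X is binomial with n = 12 and p = 0.50.
P(X ≥ 8) = Σ_{j=8}^{12} C(12,j)·0.50^j·0.50^{12−j}.
= 0.120850 + 0.053711 + 0.016113 + 0.002930 + 0.000244 = 0.1938.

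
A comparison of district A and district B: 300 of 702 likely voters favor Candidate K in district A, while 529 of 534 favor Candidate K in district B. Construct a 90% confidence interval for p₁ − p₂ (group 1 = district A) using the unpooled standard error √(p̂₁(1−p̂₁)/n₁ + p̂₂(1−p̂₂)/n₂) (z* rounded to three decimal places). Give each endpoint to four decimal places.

p̂₁ = 0.42735, p̂₂ = 0.99064, so the observed difference is -0.56329.
Unpooled SE = √(p̂₁(1−p̂₁)/n₁ + p̂₂(1−p̂₂)/n₂) = √(0.000348607 + 0.000017370) = 0.019131.
For 90% confidence, z* = 1.645. Margin = 1.645·0.019131 = 0.03147.
So the interval runs from -0.5948 to -0.5318.

(-0.5948, -0.5318)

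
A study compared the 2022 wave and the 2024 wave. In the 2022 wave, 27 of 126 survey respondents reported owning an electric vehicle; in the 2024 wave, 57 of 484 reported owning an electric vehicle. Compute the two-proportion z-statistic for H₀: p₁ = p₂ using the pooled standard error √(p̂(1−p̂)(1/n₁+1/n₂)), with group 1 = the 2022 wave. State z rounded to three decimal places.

z = 2.801

Sample proportions: p̂₁ = 27/126 = 0.21429 and p̂₂ = 57/484 = 0.11777.
Pooling: p̂ = 84/610 = 0.13770.
SE = √[p̂(1−p̂)(1/n₁+1/n₂)] = √[0.13770·0.86230·(1/126+1/484)] ≈ 0.034464.
z = (p̂₁ − p̂₂)/SE = (0.21429 − 0.11777)/0.034464 = 0.09652/0.034464 = 2.801.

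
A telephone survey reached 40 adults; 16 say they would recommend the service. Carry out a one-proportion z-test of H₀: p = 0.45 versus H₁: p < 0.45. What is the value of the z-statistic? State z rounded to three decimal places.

z = -0.636

Sample proportion p̂ = 16/40 = 0.40000.
Under H₀, SE = √(p₀(1−p₀)/n) = √(0.45·0.55/40) = √0.006187500 = 0.078661.
z = (0.40000 − 0.45)/0.078661 = -0.05000/0.078661 = -0.636.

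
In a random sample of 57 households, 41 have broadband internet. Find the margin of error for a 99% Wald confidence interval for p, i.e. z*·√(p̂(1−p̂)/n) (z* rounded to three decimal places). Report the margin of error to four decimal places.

ME = 0.1533

The sample proportion is 41/57 = 0.71930.
SE = √(p̂(1−p̂)/n) = √(0.201908/57) = 0.059517.
The 99% critical value is z* = 2.576.
Margin of error = z*·SE = 2.576 × 0.059517 = 0.1533.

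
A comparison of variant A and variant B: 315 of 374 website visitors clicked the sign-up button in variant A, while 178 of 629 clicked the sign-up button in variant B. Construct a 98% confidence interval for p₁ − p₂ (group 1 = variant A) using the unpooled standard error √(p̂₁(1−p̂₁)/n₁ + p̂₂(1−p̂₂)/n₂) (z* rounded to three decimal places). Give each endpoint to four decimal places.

p̂₁ = 315/374 = 0.84225, p̂₂ = 178/629 = 0.28299; p̂₁ − p̂₂ = 0.55926.
SE = √(0.000355261 + 0.000322585) = √0.000677846 = 0.026035.
z* = 2.326 at the 98% level. Margin = 2.326·0.026035 = 0.06056.
CI: 0.55926 ± 0.06056 = (0.4987, 0.6198).

(0.4987, 0.6198)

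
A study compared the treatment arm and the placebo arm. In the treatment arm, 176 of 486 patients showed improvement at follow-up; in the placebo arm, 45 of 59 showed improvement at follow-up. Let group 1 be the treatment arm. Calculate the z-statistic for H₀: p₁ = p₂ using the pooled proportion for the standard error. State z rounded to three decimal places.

z = -5.918

p̂₁ = 176/486 = 0.36214, p̂₂ = 45/59 = 0.76271.
Pooling: p̂ = 221/545 = 0.40550.
Pooled SE = √[0.2410706·0.01900677] ≈ 0.067690.
z = -0.40057/0.067690 = -5.918.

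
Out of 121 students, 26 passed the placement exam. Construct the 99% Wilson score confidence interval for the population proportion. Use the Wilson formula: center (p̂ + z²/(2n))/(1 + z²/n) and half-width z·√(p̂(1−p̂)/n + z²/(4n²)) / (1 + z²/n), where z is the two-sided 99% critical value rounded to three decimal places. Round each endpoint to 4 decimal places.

(0.1349, 0.3245)

Here p̂ = 26/121 = 0.21488 and z = 2.576 (z² = 6.635776).
Denominator 1 + z²/n = 1 + 6.635776/121 = 1.054841.
Center = (0.21488 + 0.027421)/1.054841 = 0.22970.
Radicand: p̂(1−p̂)/n + z²/(4n²) = 0.001394251 + 0.000113308 = 0.001507559.
Half-width = z·√(radicand)/denom = 2.576·0.038827/1.054841 = 0.09482.
Interval: 0.22970 ± 0.09482 → (0.1349, 0.3245).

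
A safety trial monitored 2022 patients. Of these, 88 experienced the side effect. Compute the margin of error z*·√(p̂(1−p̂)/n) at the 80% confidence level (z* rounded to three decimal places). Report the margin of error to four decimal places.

With x = 88 successes in n = 2022, p̂ = 0.04352.
SE = √(p̂(1−p̂)/n) = √(0.041627/2022) = 0.004537.
For 80% confidence, z* = 1.282.
Margin of error = z*·SE = 1.282 × 0.004537 = 0.0058.

ME = 0.0058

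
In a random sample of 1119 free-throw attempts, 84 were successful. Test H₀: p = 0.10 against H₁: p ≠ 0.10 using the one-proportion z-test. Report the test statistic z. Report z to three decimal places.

p̂ = 84/1119 = 0.07507.
Under H₀, SE = √(p₀(1−p₀)/n) = √(0.10·0.90/1119) = √0.000080429 = 0.008968.
z = (0.07507 − 0.10)/0.008968 = -0.02493/0.008968 = -2.780.

z = -2.780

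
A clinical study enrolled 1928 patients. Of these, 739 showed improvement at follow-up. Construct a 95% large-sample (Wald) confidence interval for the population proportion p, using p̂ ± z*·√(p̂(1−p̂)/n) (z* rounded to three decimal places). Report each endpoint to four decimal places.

p̂ = 739/1928 = 0.38330.
SE(p̂) = √(0.38330·0.61670/1928) = 0.011073.
For 95% confidence, z* = 1.960.
Margin = 1.960·0.011073 = 0.02170.
Interval: 0.38330 ± 0.02170 → (0.3616, 0.4050).

(0.3616, 0.4050)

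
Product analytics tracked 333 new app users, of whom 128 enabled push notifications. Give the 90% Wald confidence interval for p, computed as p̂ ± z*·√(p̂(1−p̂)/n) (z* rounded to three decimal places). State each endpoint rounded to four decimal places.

Sample proportion p̂ = 128/333 = 0.38438.
SE = √(p̂(1−p̂)/n) = √(0.236633/333) = 0.026657.
For 90% confidence, z* = 1.645.
Margin = 1.645·0.026657 = 0.04385.
Interval: 0.38438 ± 0.04385 → (0.3405, 0.4282).

(0.3405, 0.4282)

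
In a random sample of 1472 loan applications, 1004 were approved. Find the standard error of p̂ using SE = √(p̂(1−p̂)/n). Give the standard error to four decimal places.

The sample proportion is 1004/1472 = 0.68207.
p̂(1−p̂) = 0.216851.
SE = √(0.216851/1472) = √0.000147317 = 0.0121.

SE = 0.0121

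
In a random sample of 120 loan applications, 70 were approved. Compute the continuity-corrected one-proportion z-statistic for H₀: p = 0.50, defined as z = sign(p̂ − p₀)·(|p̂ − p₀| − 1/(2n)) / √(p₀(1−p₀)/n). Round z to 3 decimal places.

With x = 70 successes in n = 120, p̂ = 0.58333. p̂ − p₀ = 0.083333.
Continuity correction 1/(2n) = 1/240 = 0.004167.
Corrected numerator: |0.083333| − 0.004167 = 0.079166.
Null standard error: √(0.50·0.50/120) = √0.002083333 = 0.045644.
z = +0.079166/0.045644 = 1.734.

z = 1.734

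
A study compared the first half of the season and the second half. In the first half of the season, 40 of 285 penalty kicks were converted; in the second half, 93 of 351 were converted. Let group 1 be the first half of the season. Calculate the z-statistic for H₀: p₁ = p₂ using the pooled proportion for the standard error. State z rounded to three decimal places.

z = -3.843

Sample proportions: p̂₁ = 40/285 = 0.14035 and p̂₂ = 93/351 = 0.26496.
Pooled p̂ = (40+93)/(285+351) = 133/636 = 0.20912.
Pooled SE = √[0.1653885·0.00635777] ≈ 0.032427.
z = (p̂₁ − p̂₂)/SE = (0.14035 − 0.26496)/0.032427 = -0.12461/0.032427 = -3.843.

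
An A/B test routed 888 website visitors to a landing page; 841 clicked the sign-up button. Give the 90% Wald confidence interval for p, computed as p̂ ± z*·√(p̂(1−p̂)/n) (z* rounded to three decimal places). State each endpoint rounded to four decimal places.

(0.9347, 0.9594)

With x = 841 successes in n = 888, p̂ = 0.94707.
Standard error of p̂: √(0.050127/888) = √0.000056449 = 0.007513.
The 90% critical value is z* = 1.645.
Margin of error: 1.645 × 0.007513 = 0.01236.
So the interval runs from 0.9347 to 0.9594.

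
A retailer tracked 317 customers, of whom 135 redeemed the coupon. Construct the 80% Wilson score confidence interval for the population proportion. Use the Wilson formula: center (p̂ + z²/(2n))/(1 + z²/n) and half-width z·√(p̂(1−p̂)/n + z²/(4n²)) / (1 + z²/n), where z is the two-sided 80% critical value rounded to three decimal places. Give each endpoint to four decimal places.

(0.3907, 0.4618)

p̂ = 135/317 = 0.42587; z = 1.282, so z² = 1.643524.
1 + z²/n = 1.005185.
Adjusted center: (0.42587 + z²/(2n))/1.005185 = 0.42625.
Radicand: p̂(1−p̂)/n + z²/(4n²) = 0.000771307 + 0.000004089 = 0.000775396.
Half-width = z·√(radicand)/denom = 1.282·0.027846/1.005185 = 0.03551.
Interval: 0.42625 ± 0.03551 → (0.3907, 0.4618).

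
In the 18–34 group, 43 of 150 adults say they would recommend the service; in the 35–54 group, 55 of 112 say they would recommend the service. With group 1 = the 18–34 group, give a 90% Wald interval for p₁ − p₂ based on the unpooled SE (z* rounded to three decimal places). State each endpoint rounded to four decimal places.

p̂₁ = 43/150 = 0.28667, p̂₂ = 55/112 = 0.49107; p̂₁ − p̂₂ = -0.20440.
Unpooled SE = √(p̂₁(1−p̂₁)/n₁ + p̂₂(1−p̂₂)/n₂) = √(0.001363259 + 0.002231431) = 0.059956.
z* = 1.645 at the 90% level. Margin = 1.645·0.059956 = 0.09863.
Interval: -0.20440 ± 0.09863 → (-0.3030, -0.1058).

(-0.3030, -0.1058)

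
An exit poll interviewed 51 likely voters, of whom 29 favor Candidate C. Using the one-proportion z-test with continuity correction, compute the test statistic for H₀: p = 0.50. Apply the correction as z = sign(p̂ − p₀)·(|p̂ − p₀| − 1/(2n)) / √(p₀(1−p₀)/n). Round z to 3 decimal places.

The sample proportion is 29/51 = 0.56863. p̂ − p₀ = 0.068627.
1/(2n) = 0.009804.
Corrected numerator: |0.068627| − 0.009804 = 0.058823.
Under H₀, SE = √(p₀(1−p₀)/n) = √(0.50·0.50/51) = √0.004901961 = 0.070014.
z = +0.058823/0.070014 = 0.840.

z = 0.840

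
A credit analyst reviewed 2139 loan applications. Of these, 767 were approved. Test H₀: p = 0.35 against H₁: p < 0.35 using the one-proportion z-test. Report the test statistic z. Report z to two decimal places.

z = 0.83

p̂ = 767/2139 = 0.35858.
Null standard error: √(0.35·0.65/2139) = √0.000106358 = 0.010313.
Test statistic: z = 0.00858/0.010313 = 0.83.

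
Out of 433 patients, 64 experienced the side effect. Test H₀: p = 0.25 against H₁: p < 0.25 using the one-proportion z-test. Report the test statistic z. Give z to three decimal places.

p̂ = 64/433 = 0.14781.
Null standard error: √(0.25·0.75/433) = √0.000433025 = 0.020809.
z = (p̂ − p₀)/SE = (0.14781 − 0.25)/0.020809 = -4.911.

z = -4.911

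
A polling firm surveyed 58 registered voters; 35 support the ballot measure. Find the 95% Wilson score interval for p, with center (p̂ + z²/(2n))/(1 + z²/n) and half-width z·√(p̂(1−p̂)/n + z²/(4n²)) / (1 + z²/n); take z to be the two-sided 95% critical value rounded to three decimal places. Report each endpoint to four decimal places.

Here p̂ = 35/58 = 0.60345 and z = 1.960 (z² = 3.841600).
Denominator 1 + z²/n = 1 + 3.841600/58 = 1.066234.
Adjusted center: (0.60345 + z²/(2n))/1.066234 = 0.59702.
Radicand: p̂(1−p̂)/n + z²/(4n²) = 0.004125835 + 0.000285493 = 0.004411328.
Half-width = 1.960·√0.004411328/1.066234 = 0.12209.
CI: 0.59702 ± 0.12209 = (0.4749, 0.7191).

(0.4749, 0.7191)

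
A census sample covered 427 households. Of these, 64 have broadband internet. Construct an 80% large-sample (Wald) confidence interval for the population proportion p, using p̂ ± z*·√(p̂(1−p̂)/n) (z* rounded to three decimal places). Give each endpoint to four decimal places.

With x = 64 successes in n = 427, p̂ = 0.14988.
Standard error of p̂: √(0.127418/427) = √0.000298403 = 0.017274.
The 80% critical value is z* = 1.282.
Margin = 1.282·0.017274 = 0.02215.
CI: 0.14988 ± 0.02215 = (0.1277, 0.1720).

(0.1277, 0.1720)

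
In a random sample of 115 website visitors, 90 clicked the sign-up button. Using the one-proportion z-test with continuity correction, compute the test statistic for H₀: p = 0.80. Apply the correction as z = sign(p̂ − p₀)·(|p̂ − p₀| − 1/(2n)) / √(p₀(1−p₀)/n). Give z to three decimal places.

The sample proportion is 90/115 = 0.78261. p̂ − p₀ = -0.017391.
1/(2n) = 0.004348.
Corrected numerator: |-0.017391| − 0.004348 = 0.013043.
SE₀ = √(0.80·0.20/115) = 0.037300.
z = −0.013043/0.037300 = -0.350.

z = -0.350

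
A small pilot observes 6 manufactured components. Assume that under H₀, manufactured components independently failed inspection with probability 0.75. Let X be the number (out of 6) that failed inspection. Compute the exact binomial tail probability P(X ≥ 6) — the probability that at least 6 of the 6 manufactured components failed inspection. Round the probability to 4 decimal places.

P = 0.1780

X ~ Binomial(n=6, p=0.75).
P(X ≥ 6) = C(6,6)·0.75^6·0.25^0.
= 0.177979 = 0.1780.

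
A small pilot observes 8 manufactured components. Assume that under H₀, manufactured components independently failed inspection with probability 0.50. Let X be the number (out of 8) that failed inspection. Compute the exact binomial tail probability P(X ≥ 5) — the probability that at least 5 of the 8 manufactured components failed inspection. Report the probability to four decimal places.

X ~ Binomial(n=8, p=0.50).
P(X ≥ 5) = C(8,5)·0.50^5·0.50^3 + C(8,6)·0.50^6·0.50^2 + C(8,7)·0.50^7·0.50^1 + C(8,8)·0.50^8·0.50^0.
= 0.218750 + 0.109375 + 0.031250 + 0.003906 = 0.3633.

P = 0.3633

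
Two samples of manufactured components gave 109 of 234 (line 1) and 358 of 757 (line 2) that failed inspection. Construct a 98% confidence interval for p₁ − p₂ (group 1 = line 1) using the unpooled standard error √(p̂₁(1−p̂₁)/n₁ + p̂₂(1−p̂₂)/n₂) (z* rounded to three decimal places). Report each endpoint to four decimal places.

(-0.0939, 0.0797)

p̂₁ = 0.46581, p̂₂ = 0.47292, so the observed difference is -0.00711.
Unpooled SE = √(p̂₁(1−p̂₁)/n₁ + p̂₂(1−p̂₂)/n₂) = √(0.001063381 + 0.000329282) = 0.037318.
For 98% confidence, z* = 2.326. Margin = 2.326·0.037318 = 0.08680.
CI: -0.00711 ± 0.08680 = (-0.0939, 0.0797).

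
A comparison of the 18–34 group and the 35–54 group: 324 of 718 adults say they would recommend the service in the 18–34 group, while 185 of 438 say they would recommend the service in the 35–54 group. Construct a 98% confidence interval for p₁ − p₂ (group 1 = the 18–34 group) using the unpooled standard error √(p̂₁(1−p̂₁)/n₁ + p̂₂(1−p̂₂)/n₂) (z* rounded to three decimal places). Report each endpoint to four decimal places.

p̂₁ = 324/718 = 0.45125, p̂₂ = 185/438 = 0.42237; p̂₁ − p̂₂ = 0.02888.
Unpooled SE = √(p̂₁(1−p̂₁)/n₁ + p̂₂(1−p̂₂)/n₂) = √(0.000344880 + 0.000557019) = 0.030032.
The 98% critical value is z* = 2.326. Margin = 2.326·0.030032 = 0.06985.
So the interval runs from -0.0410 to 0.0987.

(-0.0410, 0.0987)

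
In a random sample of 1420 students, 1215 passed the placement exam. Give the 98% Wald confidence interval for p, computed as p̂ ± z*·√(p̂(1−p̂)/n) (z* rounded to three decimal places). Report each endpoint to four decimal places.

Sample proportion p̂ = 1215/1420 = 0.85563.
SE = √(p̂(1−p̂)/n) = √(0.123525/1420) = 0.009327.
The 98% critical value is z* = 2.326.
Margin of error: 2.326 × 0.009327 = 0.02169.
CI: 0.85563 ± 0.02169 = (0.8339, 0.8773).

(0.8339, 0.8773)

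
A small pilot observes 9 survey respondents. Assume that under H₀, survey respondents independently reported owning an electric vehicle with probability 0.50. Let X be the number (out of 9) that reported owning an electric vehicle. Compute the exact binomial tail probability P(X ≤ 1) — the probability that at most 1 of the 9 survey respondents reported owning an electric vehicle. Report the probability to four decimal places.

X is binomial with n = 9 and p = 0.50.
P(X ≤ 1) = C(9,0)·0.50^0·0.50^9 + C(9,1)·0.50^1·0.50^8.
= 0.001953 + 0.017578 = 0.0195.

P = 0.0195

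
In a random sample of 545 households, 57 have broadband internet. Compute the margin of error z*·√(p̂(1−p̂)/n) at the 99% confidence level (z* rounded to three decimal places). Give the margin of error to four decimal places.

ME = 0.0338

With x = 57 successes in n = 545, p̂ = 0.10459.
SE = √(p̂(1−p̂)/n) = √(0.093649/545) = 0.013108.
For 99% confidence, z* = 2.576.
Margin of error = z*·SE = 2.576 × 0.013108 = 0.0338.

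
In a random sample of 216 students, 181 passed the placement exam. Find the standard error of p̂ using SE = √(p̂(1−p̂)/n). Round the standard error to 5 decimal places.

Sample proportion p̂ = 181/216 = 0.83796.
p̂(1−p̂) = 0.83796·0.16204 = 0.135783.
SE = √(0.135783/216) = √0.000628625 = 0.02507.

SE = 0.02507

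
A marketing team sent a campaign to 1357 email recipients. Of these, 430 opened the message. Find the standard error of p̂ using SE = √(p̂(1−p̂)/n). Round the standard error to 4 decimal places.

Sample proportion p̂ = 430/1357 = 0.31688.
p̂(1−p̂) = 0.31688·0.68312 = 0.216467.
SE = √(0.216467/1357) = √0.000159519 = 0.0126.

SE = 0.0126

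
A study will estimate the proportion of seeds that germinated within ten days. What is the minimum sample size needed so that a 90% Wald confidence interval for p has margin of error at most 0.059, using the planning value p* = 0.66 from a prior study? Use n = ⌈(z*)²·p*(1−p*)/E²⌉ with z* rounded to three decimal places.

n = 175

For 90% confidence, z* = 1.645.
p*(1−p*) = 0.66·0.34 = 0.2244.
Required n before rounding: 2.706025 × 0.2244 / 0.059² = 174.442.
⌈174.442⌉ = 175.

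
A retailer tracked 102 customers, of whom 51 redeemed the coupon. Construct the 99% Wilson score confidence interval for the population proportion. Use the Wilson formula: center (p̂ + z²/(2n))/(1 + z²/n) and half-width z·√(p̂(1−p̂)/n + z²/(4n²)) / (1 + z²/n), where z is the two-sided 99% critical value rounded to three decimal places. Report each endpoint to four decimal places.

p̂ = 51/102 = 0.50000; z = 2.576, so z² = 6.635776.
Denominator 1 + z²/n = 1 + 6.635776/102 = 1.065057.
Adjusted center: (0.50000 + z²/(2n))/1.065057 = 0.50000.
Radicand: p̂(1−p̂)/n + z²/(4n²) = 0.002450980 + 0.000159453 = 0.002610433.
Half-width = z·√(radicand)/denom = 2.576·0.051092/1.065057 = 0.12357.
Interval: 0.50000 ± 0.12357 → (0.3764, 0.6236).

(0.3764, 0.6236)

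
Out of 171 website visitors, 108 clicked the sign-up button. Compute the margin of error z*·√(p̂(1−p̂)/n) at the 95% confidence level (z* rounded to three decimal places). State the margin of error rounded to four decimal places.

p̂ = 108/171 = 0.63158.
Standard error of p̂: √(0.232687/171) = √0.001360743 = 0.036888.
z* = 1.960 at the 95% level.
So ME = 0.0723.

ME = 0.0723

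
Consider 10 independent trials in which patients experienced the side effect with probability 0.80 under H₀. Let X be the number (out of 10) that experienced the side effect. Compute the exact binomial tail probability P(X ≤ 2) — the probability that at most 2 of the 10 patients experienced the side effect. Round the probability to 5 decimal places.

X is binomial with n = 10 and p = 0.80.
P(X ≤ 2) = C(10,0)·0.80^0·0.20^10 + C(10,1)·0.80^1·0.20^9 + C(10,2)·0.80^2·0.20^8.
= 0.000000 + 0.000004 + 0.000074 = 0.00008.

P = 0.00008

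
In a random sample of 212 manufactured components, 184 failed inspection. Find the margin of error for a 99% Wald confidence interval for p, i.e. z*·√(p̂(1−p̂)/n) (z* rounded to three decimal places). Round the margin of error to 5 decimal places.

The sample proportion is 184/212 = 0.86792.
Standard error of p̂: √(0.114632/212) = √0.000540715 = 0.023253.
The 99% critical value is z* = 2.576.
So ME = 0.05990.

ME = 0.05990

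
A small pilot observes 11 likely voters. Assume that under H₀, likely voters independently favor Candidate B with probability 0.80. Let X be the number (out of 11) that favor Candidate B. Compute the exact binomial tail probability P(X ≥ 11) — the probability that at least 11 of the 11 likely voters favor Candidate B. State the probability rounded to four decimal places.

P = 0.0859

X ~ Binomial(n=11, p=0.80).
P(X ≥ 11) = C(11,11)·0.80^11·0.20^0.
= 0.085899 = 0.0859.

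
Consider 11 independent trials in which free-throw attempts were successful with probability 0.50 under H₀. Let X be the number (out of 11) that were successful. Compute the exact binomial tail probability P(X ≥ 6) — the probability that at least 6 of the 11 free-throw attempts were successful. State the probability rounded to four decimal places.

P = 0.5000

X ~ Binomial(n=11, p=0.50).
P(X ≥ 6) = Σ_{j=6}^{11} C(11,j)·0.50^j·0.50^{11−j}.
= 0.225586 + 0.161133 + 0.080566 + 0.026855 + 0.005371 + 0.000488 = 0.5000.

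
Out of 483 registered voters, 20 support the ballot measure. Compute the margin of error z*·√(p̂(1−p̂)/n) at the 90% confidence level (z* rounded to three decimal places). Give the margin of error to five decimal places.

ME = 0.01491

The sample proportion is 20/483 = 0.04141.
SE = √(p̂(1−p̂)/n) = √(0.039693/483) = 0.009065.
z* = 1.645 at the 90% level.
ME = 1.645·0.009065 = 0.01491.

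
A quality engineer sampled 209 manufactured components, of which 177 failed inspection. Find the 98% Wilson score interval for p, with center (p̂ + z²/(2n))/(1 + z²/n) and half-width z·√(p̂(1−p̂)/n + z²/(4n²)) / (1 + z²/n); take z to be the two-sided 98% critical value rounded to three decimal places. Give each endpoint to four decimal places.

Here p̂ = 177/209 = 0.84689 and z = 2.326 (z² = 5.410276).
1 + z²/n = 1.025886.
Adjusted center: (0.84689 + z²/(2n))/1.025886 = 0.83814.
Radicand: p̂(1−p̂)/n + z²/(4n²) = 0.000620418 + 0.000030965 = 0.000651383.
Half-width = 2.326·√0.000651383/1.025886 = 0.05787.
Interval: 0.83814 ± 0.05787 → (0.7803, 0.8960).

(0.7803, 0.8960)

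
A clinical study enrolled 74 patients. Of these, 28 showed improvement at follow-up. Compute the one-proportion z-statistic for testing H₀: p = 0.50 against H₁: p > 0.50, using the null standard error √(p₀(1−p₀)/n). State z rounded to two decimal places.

z = -2.09

p̂ = 28/74 = 0.37838.
Under H₀, SE = √(p₀(1−p₀)/n) = √(0.50·0.50/74) = √0.003378378 = 0.058124.
Test statistic: z = -0.12162/0.058124 = -2.09.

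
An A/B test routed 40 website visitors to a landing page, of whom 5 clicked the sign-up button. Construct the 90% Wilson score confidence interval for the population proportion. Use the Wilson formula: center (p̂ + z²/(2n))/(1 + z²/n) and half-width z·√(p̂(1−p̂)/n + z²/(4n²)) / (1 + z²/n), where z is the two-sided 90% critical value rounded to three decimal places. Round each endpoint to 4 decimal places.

(0.0622, 0.2353)

Here p̂ = 5/40 = 0.12500 and z = 1.645 (z² = 2.706025).
Denominator 1 + z²/n = 1 + 2.706025/40 = 1.067651.
Center = (0.12500 + 0.033825)/1.067651 = 0.14876.
Radicand: p̂(1−p̂)/n + z²/(4n²) = 0.002734375 + 0.000422816 = 0.003157191.
Half-width = z·√(radicand)/denom = 1.645·0.056189/1.067651 = 0.08657.
CI: 0.14876 ± 0.08657 = (0.0622, 0.2353).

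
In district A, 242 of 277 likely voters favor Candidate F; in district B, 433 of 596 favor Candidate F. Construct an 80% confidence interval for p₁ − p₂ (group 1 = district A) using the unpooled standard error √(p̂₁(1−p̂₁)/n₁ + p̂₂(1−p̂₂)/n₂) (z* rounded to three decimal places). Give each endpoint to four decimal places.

p̂₁ = 242/277 = 0.87365, p̂₂ = 433/596 = 0.72651; p̂₁ − p̂₂ = 0.14714.
SE = √(0.000398514 + 0.000333378) = √0.000731892 = 0.027054.
The 80% critical value is z* = 1.282. Margin of error = 0.03468.
Interval: 0.14714 ± 0.03468 → (0.1125, 0.1818).

(0.1125, 0.1818)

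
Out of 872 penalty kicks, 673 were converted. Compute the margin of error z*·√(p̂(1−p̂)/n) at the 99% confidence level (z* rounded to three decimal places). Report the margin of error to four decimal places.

Sample proportion p̂ = 673/872 = 0.77179.
Standard error of p̂: √(0.176131/872) = √0.000201985 = 0.014212.
For 99% confidence, z* = 2.576.
ME = 2.576·0.014212 = 0.0366.

ME = 0.0366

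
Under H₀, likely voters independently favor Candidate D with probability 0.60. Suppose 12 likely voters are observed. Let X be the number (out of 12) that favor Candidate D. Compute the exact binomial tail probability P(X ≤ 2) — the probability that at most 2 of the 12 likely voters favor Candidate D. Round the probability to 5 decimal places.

P = 0.00281

X is binomial with n = 12 and p = 0.60.
P(X ≤ 2) = C(12,0)·0.60^0·0.40^12 + C(12,1)·0.60^1·0.40^11 + C(12,2)·0.60^2·0.40^10.
= 0.000017 + 0.000302 + 0.002491 = 0.00281.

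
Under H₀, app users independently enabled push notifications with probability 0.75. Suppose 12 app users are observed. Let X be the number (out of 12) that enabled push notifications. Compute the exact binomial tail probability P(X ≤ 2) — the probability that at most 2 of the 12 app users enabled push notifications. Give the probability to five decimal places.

P = 0.00004

X is binomial with n = 12 and p = 0.75.
P(X ≤ 2) = C(12,0)·0.75^0·0.25^12 + C(12,1)·0.75^1·0.25^11 + C(12,2)·0.75^2·0.25^10.
= 0.000000 + 0.000002 + 0.000035 = 0.00004.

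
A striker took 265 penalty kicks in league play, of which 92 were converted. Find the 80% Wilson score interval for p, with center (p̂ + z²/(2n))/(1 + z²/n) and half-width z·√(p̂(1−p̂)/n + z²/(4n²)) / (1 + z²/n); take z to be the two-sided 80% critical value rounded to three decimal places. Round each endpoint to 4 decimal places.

(0.3107, 0.3855)

Here p̂ = 92/265 = 0.34717 and z = 1.282 (z² = 1.643524).
1 + z²/n = 1.006202.
Center = (0.34717 + 0.003101)/1.006202 = 0.34811.
Radicand: p̂(1−p̂)/n + z²/(4n²) = 0.000855256 + 0.000005851 = 0.000861107.
Half-width = z·√(radicand)/denom = 1.282·0.029345/1.006202 = 0.03739.
So the interval runs from 0.3107 to 0.3855.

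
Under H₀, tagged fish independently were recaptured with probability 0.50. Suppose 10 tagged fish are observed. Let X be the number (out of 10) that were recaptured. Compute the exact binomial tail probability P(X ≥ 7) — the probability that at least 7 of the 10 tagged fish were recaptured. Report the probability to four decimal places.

P = 0.1719

X is binomial with n = 10 and p = 0.50.
P(X ≥ 7) = C(10,7)·0.50^7·0.50^3 + C(10,8)·0.50^8·0.50^2 + C(10,9)·0.50^9·0.50^1 + C(10,10)·0.50^10·0.50^0.
= 0.117188 + 0.043945 + 0.009766 + 0.000977 = 0.1719.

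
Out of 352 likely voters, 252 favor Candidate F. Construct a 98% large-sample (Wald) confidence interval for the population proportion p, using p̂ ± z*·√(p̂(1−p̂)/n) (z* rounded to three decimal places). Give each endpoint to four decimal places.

(0.6600, 0.7718)

Sample proportion p̂ = 252/352 = 0.71591.
SE(p̂) = √(0.71591·0.28409/352) = 0.024037.
The 98% critical value is z* = 2.326.
Margin of error: 2.326 × 0.024037 = 0.05591.
So the interval runs from 0.6600 to 0.7718.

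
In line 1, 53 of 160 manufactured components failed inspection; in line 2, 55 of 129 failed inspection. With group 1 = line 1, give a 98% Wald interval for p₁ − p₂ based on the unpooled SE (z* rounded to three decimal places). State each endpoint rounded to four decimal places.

p̂₁ = 53/160 = 0.33125, p̂₂ = 55/129 = 0.42636; p̂₁ − p̂₂ = -0.09511.
Unpooled SE = √(p̂₁(1−p̂₁)/n₁ + p̂₂(1−p̂₂)/n₂) = √(0.001384521 + 0.001895943) = 0.057275.
The 98% critical value is z* = 2.326. Margin = 2.326·0.057275 = 0.13322.
Interval: -0.09511 ± 0.13322 → (-0.2283, 0.0381).

(-0.2283, 0.0381)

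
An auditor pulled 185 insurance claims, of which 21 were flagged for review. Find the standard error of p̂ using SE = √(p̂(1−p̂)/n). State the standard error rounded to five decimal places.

With x = 21 successes in n = 185, p̂ = 0.11351.
p̂(1−p̂) = 0.100625.
Dividing by n and taking the root: √0.000543919 = 0.02332.

SE = 0.02332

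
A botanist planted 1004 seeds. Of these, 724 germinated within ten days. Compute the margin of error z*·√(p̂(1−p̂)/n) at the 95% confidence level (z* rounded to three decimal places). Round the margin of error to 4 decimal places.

The sample proportion is 724/1004 = 0.72112.
Standard error of p̂: √(0.201108/1004) = √0.000200307 = 0.014153.
For 95% confidence, z* = 1.960.
Margin of error = z*·SE = 1.960 × 0.014153 = 0.0277.

ME = 0.0277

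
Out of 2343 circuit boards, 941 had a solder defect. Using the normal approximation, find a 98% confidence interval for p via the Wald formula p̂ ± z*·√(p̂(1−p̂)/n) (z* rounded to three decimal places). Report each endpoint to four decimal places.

(0.3781, 0.4252)

p̂ = 941/2343 = 0.40162.
SE(p̂) = √(0.40162·0.59838/2343) = 0.010128.
The 98% critical value is z* = 2.326.
Margin = 2.326·0.010128 = 0.02356.
Interval: 0.40162 ± 0.02356 → (0.3781, 0.4252).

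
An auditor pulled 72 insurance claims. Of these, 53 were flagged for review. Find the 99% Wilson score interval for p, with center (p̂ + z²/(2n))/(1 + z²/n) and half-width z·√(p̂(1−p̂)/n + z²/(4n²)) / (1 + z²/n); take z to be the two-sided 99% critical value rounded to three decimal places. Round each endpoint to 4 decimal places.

(0.5866, 0.8458)

Here p̂ = 53/72 = 0.73611 and z = 2.576 (z² = 6.635776).
Denominator 1 + z²/n = 1 + 6.635776/72 = 1.092164.
Center = (0.73611 + 0.046082)/1.092164 = 0.71619.
Radicand: p̂(1−p̂)/n + z²/(4n²) = 0.002697938 + 0.000320012 = 0.003017950.
Half-width = 2.576·√0.003017950/1.092164 = 0.12957.
CI: 0.71619 ± 0.12957 = (0.5866, 0.8458).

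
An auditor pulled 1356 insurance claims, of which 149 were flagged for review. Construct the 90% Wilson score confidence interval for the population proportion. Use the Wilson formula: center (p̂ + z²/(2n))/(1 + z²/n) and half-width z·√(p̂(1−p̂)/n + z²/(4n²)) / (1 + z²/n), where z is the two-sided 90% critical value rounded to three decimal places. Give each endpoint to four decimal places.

p̂ = 149/1356 = 0.10988; z = 1.645, so z² = 2.706025.
Denominator 1 + z²/n = 1 + 2.706025/1356 = 1.001996.
Adjusted center: (0.10988 + z²/(2n))/1.001996 = 0.11066.
Radicand: p̂(1−p̂)/n + z²/(4n²) = 0.000072130 + 0.000000368 = 0.000072498.
Half-width = z·√(radicand)/denom = 1.645·0.008515/1.001996 = 0.01398.
So the interval runs from 0.0967 to 0.1246.

(0.0967, 0.1246)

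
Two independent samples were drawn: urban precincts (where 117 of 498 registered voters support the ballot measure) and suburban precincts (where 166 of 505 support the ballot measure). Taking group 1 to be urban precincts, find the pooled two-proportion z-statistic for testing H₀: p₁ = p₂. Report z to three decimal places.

p̂₁ = 117/498 = 0.23494, p̂₂ = 166/505 = 0.32871.
Pooled p̂ = (117+166)/(498+505) = 283/1003 = 0.28215.
Pooled SE = √[0.2025429·0.00398823] ≈ 0.028422.
z = -0.09377/0.028422 = -3.299.

z = -3.299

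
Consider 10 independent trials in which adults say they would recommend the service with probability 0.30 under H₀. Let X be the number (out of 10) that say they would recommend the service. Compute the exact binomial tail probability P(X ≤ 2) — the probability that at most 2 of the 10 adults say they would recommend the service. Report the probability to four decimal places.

P = 0.3828

X ~ Binomial(n=10, p=0.30).
P(X ≤ 2) = C(10,0)·0.30^0·0.70^10 + C(10,1)·0.30^1·0.70^9 + C(10,2)·0.30^2·0.70^8.
= 0.028248 + 0.121061 + 0.233474 = 0.3828.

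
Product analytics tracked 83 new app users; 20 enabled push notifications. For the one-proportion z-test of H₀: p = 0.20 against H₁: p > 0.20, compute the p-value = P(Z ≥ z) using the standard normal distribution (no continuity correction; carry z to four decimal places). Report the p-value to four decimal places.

p-value = 0.1754

p̂ = 20/83 = 0.24096.
Under H₀, SE = √(p₀(1−p₀)/n) = √(0.20·0.80/83) = √0.001927711 = 0.043906.
z = (p̂ − p₀)/SE = (20/83 − 0.20)/0.043906 ≈ 0.9330.
p-value = P(Z ≥ z) with z = 0.9330 → 0.1754.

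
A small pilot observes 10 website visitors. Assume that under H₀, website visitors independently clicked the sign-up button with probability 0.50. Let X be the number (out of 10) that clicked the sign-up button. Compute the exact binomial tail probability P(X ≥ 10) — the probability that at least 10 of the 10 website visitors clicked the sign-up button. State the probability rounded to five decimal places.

P = 0.00098

X ~ Binomial(n=10, p=0.50).
P(X ≥ 10) = C(10,10)·0.50^10·0.50^0.
= 0.000977 = 0.00098.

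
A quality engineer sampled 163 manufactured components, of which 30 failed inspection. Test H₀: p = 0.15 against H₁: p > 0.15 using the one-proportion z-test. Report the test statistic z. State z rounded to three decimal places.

The sample proportion is 30/163 = 0.18405.
Under H₀, SE = √(p₀(1−p₀)/n) = √(0.15·0.85/163) = √0.000782209 = 0.027968.
z = (0.18405 − 0.15)/0.027968 = 0.03405/0.027968 = 1.217.

z = 1.217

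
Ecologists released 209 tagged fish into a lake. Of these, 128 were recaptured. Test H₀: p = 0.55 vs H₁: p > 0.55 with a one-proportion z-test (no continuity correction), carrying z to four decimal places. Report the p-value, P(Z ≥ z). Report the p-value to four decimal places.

p-value = 0.0348

p̂ = 128/209 = 0.61244.
Under H₀, SE = √(p₀(1−p₀)/n) = √(0.55·0.45/209) = √0.001184211 = 0.034412.
Test statistic (full precision, shown to 4 dp): z = (128/209 − 0.55)/SE₀ ≈ 1.8145.
p-value = P(Z ≥ z) with z = 1.8145 → 0.0348.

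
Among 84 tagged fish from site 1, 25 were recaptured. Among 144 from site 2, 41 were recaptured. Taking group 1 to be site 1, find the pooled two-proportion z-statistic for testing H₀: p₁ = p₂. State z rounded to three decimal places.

p̂₁ = 25/84 = 0.29762, p̂₂ = 41/144 = 0.28472.
Pooling: p̂ = 66/228 = 0.28947.
Pooled SE = √[0.2056787·0.01884921] ≈ 0.062265.
z = 0.01290/0.062265 = 0.207.

z = 0.207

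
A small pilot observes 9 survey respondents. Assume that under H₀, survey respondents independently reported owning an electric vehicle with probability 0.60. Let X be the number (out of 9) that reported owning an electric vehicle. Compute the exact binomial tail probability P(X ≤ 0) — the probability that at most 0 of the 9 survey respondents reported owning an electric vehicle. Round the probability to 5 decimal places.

X ~ Binomial(n=9, p=0.60).
P(X ≤ 0) = C(9,0)·0.60^0·0.40^9.
= 0.000262 = 0.00026.

P = 0.00026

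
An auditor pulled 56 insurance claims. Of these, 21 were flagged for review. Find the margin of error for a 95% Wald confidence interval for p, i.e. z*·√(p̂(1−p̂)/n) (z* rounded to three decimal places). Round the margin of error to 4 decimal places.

The sample proportion is 21/56 = 0.37500.
SE(p̂) = √(0.37500·0.62500/56) = 0.064694.
The 95% critical value is z* = 1.960.
Margin of error = z*·SE = 1.960 × 0.064694 = 0.1268.

ME = 0.1268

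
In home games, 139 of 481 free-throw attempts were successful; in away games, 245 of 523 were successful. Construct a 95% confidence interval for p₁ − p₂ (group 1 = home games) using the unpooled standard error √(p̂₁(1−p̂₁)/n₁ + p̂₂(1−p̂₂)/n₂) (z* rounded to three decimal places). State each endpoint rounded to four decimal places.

p̂₁ = 139/481 = 0.28898, p̂₂ = 245/523 = 0.46845; p̂₁ − p̂₂ = -0.17947.
Unpooled SE = √(p̂₁(1−p̂₁)/n₁ + p̂₂(1−p̂₂)/n₂) = √(0.000427175 + 0.000476108) = 0.030055.
z* = 1.960 at the 95% level. Margin = 1.960·0.030055 = 0.05891.
So the interval runs from -0.2384 to -0.1206.

(-0.2384, -0.1206)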